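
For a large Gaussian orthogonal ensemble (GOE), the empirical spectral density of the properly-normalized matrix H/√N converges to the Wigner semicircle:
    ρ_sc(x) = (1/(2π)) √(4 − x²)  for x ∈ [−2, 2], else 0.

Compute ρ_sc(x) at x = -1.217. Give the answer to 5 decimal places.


ρ_sc(x) = (1/(2π)) √(4 − x²). With x = -1.217:
  4 − x² = 4 − (-1.217)² = 4 − 1.481089 = 2.518911.
  √(4 − x²) = 1.587108.
  1/(2π) = 0.159155.
  ρ_sc(-1.217) = 0.159155 · 1.587108 = 0.252596.

Rounded to 5 decimal places: ρ_sc(-1.217) ≈ 0.25260.


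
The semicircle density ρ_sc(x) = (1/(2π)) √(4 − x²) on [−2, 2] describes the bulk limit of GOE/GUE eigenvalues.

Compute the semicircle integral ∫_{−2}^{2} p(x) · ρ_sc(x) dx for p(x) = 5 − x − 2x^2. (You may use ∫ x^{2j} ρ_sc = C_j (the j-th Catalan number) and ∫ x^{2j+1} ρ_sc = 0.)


Write p(x) = Σ a_i x^i, split into monomials and integrate each against ρ_sc separately.
Using ∫ x^{2j} ρ_sc = C_j = (1/(j+1)) C(2j, j) (Catalan numbers) and ∫ x^{2j+1} ρ_sc = 0 (odd monomials vanish by symmetry):
  i = 0 (even): a_0 · C_{0} = 5 · 1 = 5
  i = 1 (odd): ∫ x^1 ρ_sc = 0 (vanishes)
  i = 2 (even): a_2 · C_{1} = -2 · 1 = -2

Summing the contributions: ∫_{−2}^{2} p(x) ρ_sc(x) dx = 5 + (-2) = 3.


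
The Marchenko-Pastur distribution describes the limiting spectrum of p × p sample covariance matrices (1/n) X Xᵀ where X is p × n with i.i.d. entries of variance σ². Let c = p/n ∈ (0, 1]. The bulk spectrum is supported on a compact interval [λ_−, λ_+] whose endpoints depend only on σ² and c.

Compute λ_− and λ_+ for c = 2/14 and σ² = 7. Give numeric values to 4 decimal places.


c = 2/14 = 0.142857; √c = 0.377964.
λ_− = σ² (1 − √c)² = 7 · (1 − 0.377964)² = 7 · (0.622036)² = 2.708497.
λ_+ = σ² (1 + √c)² = 7 · (1 + 0.377964)² = 7 · (1.377964)² = 13.291503.

Rounded to 4 decimal places: λ_− ≈ 2.7085, λ_+ ≈ 13.2915.


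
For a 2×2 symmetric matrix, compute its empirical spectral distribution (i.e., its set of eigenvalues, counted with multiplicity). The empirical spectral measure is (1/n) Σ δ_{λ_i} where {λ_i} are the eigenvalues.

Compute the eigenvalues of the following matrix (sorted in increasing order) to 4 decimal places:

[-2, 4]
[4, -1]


Since M is real symmetric, both eigenvalues are real; they are the roots of det(λI − M) = λ² − (tr M) λ + det M.
tr M = -2 + (-1) = -3.
det M = (-2)·(-1) − 4² = 2 − 16 = -14.
Characteristic polynomial: λ² + 3λ − 14 = 0.
Discriminant Δ = (tr M)² − 4·det M = 9 − (-56) = 65; √Δ = 8.062258.
λ = (tr M ± √Δ)/2 = (-3 ± 8.062258)/2, giving (tr M − √Δ)/2 = -5.5311 and (tr M + √Δ)/2 = 2.5311.

Eigenvalues sorted in increasing order: [-5.5311, 2.5311].


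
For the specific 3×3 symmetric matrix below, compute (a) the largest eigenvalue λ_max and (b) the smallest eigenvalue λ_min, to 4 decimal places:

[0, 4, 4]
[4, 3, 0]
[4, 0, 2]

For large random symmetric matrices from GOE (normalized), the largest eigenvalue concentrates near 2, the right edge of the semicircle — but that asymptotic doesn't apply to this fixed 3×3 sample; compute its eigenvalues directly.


Since M is real symmetric, all three eigenvalues are real; they are the roots of det(λI − M) = λ³ − (tr M) λ² + s λ − det M, where s is the sum of the principal 2×2 minors.
tr M = 0 + 3 + 2 = 5.
s = (0·3 − 4²) + (0·2 − 4²) + (3·2 − 0²) = -16 + (-16) + 6 = -26.
det M (expand along row 1) = 0·6 − 4·8 + 4·(-12) = -80.
Characteristic polynomial: λ³ − 5λ² − 26λ + 80 = 0.
Substitute λ = y + (tr M)/3 = y + 1.666667 to remove the quadratic term: y³ + p·y + q = 0 with p = s − (tr M)²/3 = -34.333333 and q = −2(tr M)³/27 + (tr M)·s/3 − det M = 27.407407.
Three real roots ⇒ use the trigonometric (Viète) form: r = 2√(−p/3) = 6.765928, φ = arccos(3q/(p·r)) = arccos(-0.353953) = 1.932591 rad.
y_k = r·cos(φ/3 − 2πk/3) for k = 0, 1, 2 gives y = 5.409916, 0.813982, -6.223898.
λ_k = y_k + 1.666667 gives λ = 7.0766, 2.4806, -4.5572 (check: the sum is 5.0000 = tr M).

Hence λ_max = 7.0766 and λ_min = -4.5572.


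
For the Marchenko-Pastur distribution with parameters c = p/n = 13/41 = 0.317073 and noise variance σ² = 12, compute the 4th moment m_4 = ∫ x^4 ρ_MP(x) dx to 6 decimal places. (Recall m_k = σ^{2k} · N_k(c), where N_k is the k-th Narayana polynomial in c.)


E[X⁴] = σ⁸ (1 + 6c + 6c² + c³) (fourth MP moment). With σ² = 12 (so σ⁸ = 20736) and c = 13/41 = 0.317073: E[X⁴] = 20736 · (1 + 6·0.317073 + 6·(0.317073)² + (0.317073)³) = 20736 · 3.537528.

So E[X^4] = 73354.190450.


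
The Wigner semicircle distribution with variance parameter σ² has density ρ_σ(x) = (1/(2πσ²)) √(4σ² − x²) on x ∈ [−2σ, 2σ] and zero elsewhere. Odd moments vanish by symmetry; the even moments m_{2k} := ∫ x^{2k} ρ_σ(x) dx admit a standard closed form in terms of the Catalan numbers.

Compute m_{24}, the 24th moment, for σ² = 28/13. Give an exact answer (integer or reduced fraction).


By the scaled semicircle moment identity, m_{2k} = σ^{2k} · C_k with k = 12.
C_12 = (1/(k+1)) · C(2k, k) = (1/13) · C(24, 12) = (1/13) · 2704156 = 208012.
σ^{2k} = (σ²)^k = (28/13)^12 = 232218265089212416/23298085122481.

Therefore m_{24} = σ^{24} · C_12 = (232218265089212416/23298085122481) · 208012 = 48304185757737253076992/23298085122481.


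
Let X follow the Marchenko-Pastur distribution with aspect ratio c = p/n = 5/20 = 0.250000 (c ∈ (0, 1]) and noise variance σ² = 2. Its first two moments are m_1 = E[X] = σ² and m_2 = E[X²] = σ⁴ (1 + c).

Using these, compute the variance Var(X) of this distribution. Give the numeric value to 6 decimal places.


m_1 = E[X] = σ² = 2, so m_1² = 4.
m_2 = E[X²] = σ⁴ (1 + c) = 4 · (1 + 0.250000) = 4 · 1.250000 = 5.000000.
(Note m_2 − m_1² simplifies to c · σ⁴ = 0.250000 · 4.)

Var(X) = m_2 − m_1² = 5.000000 − 4 = 1.000000.


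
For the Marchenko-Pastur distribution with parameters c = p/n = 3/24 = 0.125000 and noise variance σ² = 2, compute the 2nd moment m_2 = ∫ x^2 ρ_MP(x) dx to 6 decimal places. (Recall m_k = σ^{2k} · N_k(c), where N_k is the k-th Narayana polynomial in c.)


E[X²] = σ⁴ (1 + c) (second MP moment). With σ² = 2 (so σ⁴ = 4) and c = 3/24 = 0.125000: E[X²] = 4 · (1 + 0.125000) = 4 · 1.125000.

So E[X^2] = 4.500000.


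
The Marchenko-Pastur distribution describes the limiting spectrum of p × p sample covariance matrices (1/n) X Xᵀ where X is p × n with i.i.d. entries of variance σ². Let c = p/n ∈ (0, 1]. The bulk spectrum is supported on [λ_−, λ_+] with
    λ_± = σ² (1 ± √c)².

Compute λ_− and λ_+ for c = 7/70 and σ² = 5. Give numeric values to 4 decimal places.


c = 7/70 = 0.100000; √c = 0.316228.
λ_− = σ² (1 − √c)² = 5 · (1 − 0.316228)² = 5 · (0.683772)² = 2.337722.
λ_+ = σ² (1 + √c)² = 5 · (1 + 0.316228)² = 5 · (1.316228)² = 8.662278.

Rounded to 4 decimal places: λ_− ≈ 2.3377, λ_+ ≈ 8.6623.


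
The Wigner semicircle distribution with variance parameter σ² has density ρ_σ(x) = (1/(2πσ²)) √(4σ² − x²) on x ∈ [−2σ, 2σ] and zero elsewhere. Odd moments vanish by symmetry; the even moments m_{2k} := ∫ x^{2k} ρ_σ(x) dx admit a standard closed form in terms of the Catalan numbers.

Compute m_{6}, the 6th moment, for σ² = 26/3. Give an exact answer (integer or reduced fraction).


By the scaled semicircle moment identity, m_{2k} = σ^{2k} · C_k with k = 3.
C_3 = (1/(k+1)) · C(2k, k) = (1/4) · C(6, 3) = (1/4) · 20 = 5.
σ^{2k} = (σ²)^k = (26/3)^3 = 17576/27.

Therefore m_{6} = σ^{6} · C_3 = (17576/27) · 5 = 87880/27.


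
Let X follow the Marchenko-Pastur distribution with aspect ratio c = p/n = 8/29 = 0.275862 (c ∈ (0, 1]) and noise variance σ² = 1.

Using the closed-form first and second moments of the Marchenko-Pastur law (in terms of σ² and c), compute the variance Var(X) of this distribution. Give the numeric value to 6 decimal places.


Recall the MP moments m_1 = E[X] = σ² and m_2 = E[X²] = σ⁴ (1 + c).
m_1 = E[X] = σ² = 1, so m_1² = 1.
m_2 = E[X²] = σ⁴ (1 + c) = 1 · (1 + 0.275862) = 1 · 1.275862 = 1.275862.
(Note m_2 − m_1² simplifies to c · σ⁴ = 0.275862 · 1.)

Var(X) = m_2 − m_1² = 1.275862 − 1 = 0.275862.


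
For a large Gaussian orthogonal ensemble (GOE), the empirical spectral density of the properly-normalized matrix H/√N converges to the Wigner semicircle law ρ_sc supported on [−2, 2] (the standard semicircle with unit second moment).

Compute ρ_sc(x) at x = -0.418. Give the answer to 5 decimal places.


ρ_sc(x) = (1/(2π)) √(4 − x²). With x = -0.418:
  4 − x² = 4 − (-0.418)² = 4 − 0.174724 = 3.825276.
  √(4 − x²) = 1.955831.
  1/(2π) = 0.159155.
  ρ_sc(-0.418) = 0.159155 · 1.955831 = 0.311280.

Rounded to 5 decimal places: ρ_sc(-0.418) ≈ 0.31128.


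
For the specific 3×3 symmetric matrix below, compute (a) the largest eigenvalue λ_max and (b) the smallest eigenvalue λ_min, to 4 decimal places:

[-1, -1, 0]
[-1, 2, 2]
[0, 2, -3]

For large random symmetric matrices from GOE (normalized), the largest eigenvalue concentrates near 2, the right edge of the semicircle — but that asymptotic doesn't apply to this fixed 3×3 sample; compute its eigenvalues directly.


Since M is real symmetric, all three eigenvalues are real; they are the roots of det(λI − M) = λ³ − (tr M) λ² + s λ − det M, where s is the sum of the principal 2×2 minors.
tr M = -1 + 2 + (-3) = -2.
s = ((-1)·2 − (-1)²) + ((-1)·(-3) − 0²) + (2·(-3) − 2²) = -3 + 3 + (-10) = -10.
det M (expand along row 1) = (-1)·(-10) − (-1)·3 + 0·(-2) = 13.
Characteristic polynomial: λ³ + 2λ² − 10λ − 13 = 0.
Substitute λ = y + (tr M)/3 = y − 0.666667 to remove the quadratic term: y³ + p·y + q = 0 with p = s − (tr M)²/3 = -11.333333 and q = −2(tr M)³/27 + (tr M)·s/3 − det M = -5.740741.
Three real roots ⇒ use the trigonometric (Viète) form: r = 2√(−p/3) = 3.887301, φ = arccos(3q/(p·r)) = arccos(0.390916) = 1.169170 rad.
y_k = r·cos(φ/3 − 2πk/3) for k = 0, 1, 2 gives y = 3.595809, -0.518861, -3.076948.
λ_k = y_k − 0.666667 gives λ = 2.9291, -1.1855, -3.7436 (check: the sum is -2.0000 = tr M).

Hence λ_max = 2.9291 and λ_min = -3.7436.


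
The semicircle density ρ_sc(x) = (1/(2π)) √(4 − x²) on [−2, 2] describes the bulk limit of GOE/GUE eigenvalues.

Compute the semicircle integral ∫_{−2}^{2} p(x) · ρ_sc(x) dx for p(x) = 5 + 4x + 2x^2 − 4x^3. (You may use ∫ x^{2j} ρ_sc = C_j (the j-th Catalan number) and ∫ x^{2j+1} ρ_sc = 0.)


Write p(x) = Σ a_i x^i, split into monomials and integrate each against ρ_sc separately.
Using ∫ x^{2j} ρ_sc = C_j = (1/(j+1)) C(2j, j) (Catalan numbers) and ∫ x^{2j+1} ρ_sc = 0 (odd monomials vanish by symmetry):
  i = 0 (even): a_0 · C_{0} = 5 · 1 = 5
  i = 1 (odd): ∫ x^1 ρ_sc = 0 (vanishes)
  i = 2 (even): a_2 · C_{1} = 2 · 1 = 2
  i = 3 (odd): ∫ x^3 ρ_sc = 0 (vanishes)

Summing the contributions: ∫_{−2}^{2} p(x) ρ_sc(x) dx = 5 + 2 = 7.


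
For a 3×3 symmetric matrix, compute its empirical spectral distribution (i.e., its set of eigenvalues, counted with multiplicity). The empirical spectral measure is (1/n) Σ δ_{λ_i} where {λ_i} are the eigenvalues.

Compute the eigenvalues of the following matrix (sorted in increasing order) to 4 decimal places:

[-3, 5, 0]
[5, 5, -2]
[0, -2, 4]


Since M is real symmetric, all three eigenvalues are real; they are the roots of det(λI − M) = λ³ − (tr M) λ² + s λ − det M, where s is the sum of the principal 2×2 minors.
tr M = -3 + 5 + 4 = 6.
s = ((-3)·5 − 5²) + ((-3)·4 − 0²) + (5·4 − (-2)²) = -40 + (-12) + 16 = -36.
det M (expand along row 1) = (-3)·16 − 5·20 + 0·(-10) = -148.
Characteristic polynomial: λ³ − 6λ² − 36λ + 148 = 0.
Substitute λ = y + (tr M)/3 = y + 2.000000 to remove the quadratic term: y³ + p·y + q = 0 with p = s − (tr M)²/3 = -48.000000 and q = −2(tr M)³/27 + (tr M)·s/3 − det M = 60.000000.
Three real roots ⇒ use the trigonometric (Viète) form: r = 2√(−p/3) = 8.000000, φ = arccos(3q/(p·r)) = arccos(-0.468750) = 2.058671 rad.
y_k = r·cos(φ/3 − 2πk/3) for k = 0, 1, 2 gives y = 6.189153, 1.295273, -7.484427.
λ_k = y_k + 2.000000 gives λ = 8.1892, 3.2953, -5.4844 (check: the sum is 6.0000 = tr M).

Eigenvalues sorted in increasing order: [-5.4844, 3.2953, 8.1892].


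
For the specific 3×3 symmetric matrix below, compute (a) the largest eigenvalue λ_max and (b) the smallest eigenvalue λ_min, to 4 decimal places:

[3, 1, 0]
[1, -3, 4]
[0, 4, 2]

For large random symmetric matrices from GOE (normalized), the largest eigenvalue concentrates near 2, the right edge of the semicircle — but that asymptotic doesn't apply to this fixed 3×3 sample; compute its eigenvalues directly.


Since M is real symmetric, all three eigenvalues are real; they are the roots of det(λI − M) = λ³ − (tr M) λ² + s λ − det M, where s is the sum of the principal 2×2 minors.
tr M = 3 + (-3) + 2 = 2.
s = (3·(-3) − 1²) + (3·2 − 0²) + ((-3)·2 − 4²) = -10 + 6 + (-22) = -26.
det M (expand along row 1) = 3·(-22) − 1·2 + 0·4 = -68.
Characteristic polynomial: λ³ − 2λ² − 26λ + 68 = 0.
Substitute λ = y + (tr M)/3 = y + 0.666667 to remove the quadratic term: y³ + p·y + q = 0 with p = s − (tr M)²/3 = -27.333333 and q = −2(tr M)³/27 + (tr M)·s/3 − det M = 50.074074.
Three real roots ⇒ use the trigonometric (Viète) form: r = 2√(−p/3) = 6.036923, φ = arccos(3q/(p·r)) = arccos(-0.910387) = 2.715014 rad.
y_k = r·cos(φ/3 − 2πk/3) for k = 0, 1, 2 gives y = 3.728898, 2.247098, -5.975996.
λ_k = y_k + 0.666667 gives λ = 4.3956, 2.9138, -5.3093 (check: the sum is 2.0000 = tr M).

Hence λ_max = 4.3956 and λ_min = -5.3093.


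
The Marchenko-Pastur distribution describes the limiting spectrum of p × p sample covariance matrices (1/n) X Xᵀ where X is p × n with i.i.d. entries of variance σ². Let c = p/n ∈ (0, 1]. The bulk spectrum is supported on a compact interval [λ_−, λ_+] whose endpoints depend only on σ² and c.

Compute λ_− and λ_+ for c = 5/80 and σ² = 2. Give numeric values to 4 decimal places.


c = 5/80 = 0.062500; √c = 0.250000.
λ_− = σ² (1 − √c)² = 2 · (1 − 0.250000)² = 2 · (0.750000)² = 1.125000.
λ_+ = σ² (1 + √c)² = 2 · (1 + 0.250000)² = 2 · (1.250000)² = 3.125000.

Rounded to 4 decimal places: λ_− ≈ 1.1250, λ_+ ≈ 3.1250.


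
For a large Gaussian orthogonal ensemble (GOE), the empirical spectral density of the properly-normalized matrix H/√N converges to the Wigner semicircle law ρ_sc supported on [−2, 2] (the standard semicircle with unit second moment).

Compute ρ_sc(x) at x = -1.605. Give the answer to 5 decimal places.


ρ_sc(x) = (1/(2π)) √(4 − x²). With x = -1.605:
  4 − x² = 4 − (-1.605)² = 4 − 2.576025 = 1.423975.
  √(4 − x²) = 1.193304.
  1/(2π) = 0.159155.
  ρ_sc(-1.605) = 0.159155 · 1.193304 = 0.189920.

Rounded to 5 decimal places: ρ_sc(-1.605) ≈ 0.18992.


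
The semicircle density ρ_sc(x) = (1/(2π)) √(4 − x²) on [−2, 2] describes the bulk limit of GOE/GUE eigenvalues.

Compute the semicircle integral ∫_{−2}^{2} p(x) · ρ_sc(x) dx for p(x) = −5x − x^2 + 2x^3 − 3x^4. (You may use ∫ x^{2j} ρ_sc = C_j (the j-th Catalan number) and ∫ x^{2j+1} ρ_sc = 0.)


Write p(x) = Σ a_i x^i, split into monomials and integrate each against ρ_sc separately.
Using ∫ x^{2j} ρ_sc = C_j = (1/(j+1)) C(2j, j) (Catalan numbers) and ∫ x^{2j+1} ρ_sc = 0 (odd monomials vanish by symmetry):
  i = 1 (odd): ∫ x^1 ρ_sc = 0 (vanishes)
  i = 2 (even): a_2 · C_{1} = -1 · 1 = -1
  i = 3 (odd): ∫ x^3 ρ_sc = 0 (vanishes)
  i = 4 (even): a_4 · C_{2} = -3 · 2 = -6

Summing the contributions: ∫_{−2}^{2} p(x) ρ_sc(x) dx = (-1) + (-6) = -7.


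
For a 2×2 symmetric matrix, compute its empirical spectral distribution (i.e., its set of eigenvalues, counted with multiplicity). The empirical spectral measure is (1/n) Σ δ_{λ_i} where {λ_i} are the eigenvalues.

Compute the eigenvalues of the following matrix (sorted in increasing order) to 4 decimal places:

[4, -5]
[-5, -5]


Since M is real symmetric, both eigenvalues are real; they are the roots of det(λI − M) = λ² − (tr M) λ + det M.
tr M = 4 + (-5) = -1.
det M = 4·(-5) − (-5)² = -20 − 25 = -45.
Characteristic polynomial: λ² + λ − 45 = 0.
Discriminant Δ = (tr M)² − 4·det M = 1 − (-180) = 181; √Δ = 13.453624.
λ = (tr M ± √Δ)/2 = (-1 ± 13.453624)/2, giving (tr M − √Δ)/2 = -7.2268 and (tr M + √Δ)/2 = 6.2268.

Eigenvalues sorted in increasing order: [-7.2268, 6.2268].


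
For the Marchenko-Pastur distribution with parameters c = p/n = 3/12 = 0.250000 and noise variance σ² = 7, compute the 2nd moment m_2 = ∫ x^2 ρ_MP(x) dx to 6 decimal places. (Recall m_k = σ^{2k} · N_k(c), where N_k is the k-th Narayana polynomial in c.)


E[X²] = σ⁴ (1 + c) (second MP moment). With σ² = 7 (so σ⁴ = 49) and c = 3/12 = 0.250000: E[X²] = 49 · (1 + 0.250000) = 49 · 1.250000.

So E[X^2] = 61.250000.


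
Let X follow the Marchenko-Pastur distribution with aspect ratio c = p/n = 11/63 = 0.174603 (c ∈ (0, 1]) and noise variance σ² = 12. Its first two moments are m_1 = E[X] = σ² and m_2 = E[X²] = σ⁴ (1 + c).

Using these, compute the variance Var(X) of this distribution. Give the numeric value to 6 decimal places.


m_1 = E[X] = σ² = 12, so m_1² = 144.
m_2 = E[X²] = σ⁴ (1 + c) = 144 · (1 + 0.174603) = 144 · 1.174603 = 169.142857.
(Note m_2 − m_1² simplifies to c · σ⁴ = 0.174603 · 144.)

Var(X) = m_2 − m_1² = 169.142857 − 144 = 25.142857.


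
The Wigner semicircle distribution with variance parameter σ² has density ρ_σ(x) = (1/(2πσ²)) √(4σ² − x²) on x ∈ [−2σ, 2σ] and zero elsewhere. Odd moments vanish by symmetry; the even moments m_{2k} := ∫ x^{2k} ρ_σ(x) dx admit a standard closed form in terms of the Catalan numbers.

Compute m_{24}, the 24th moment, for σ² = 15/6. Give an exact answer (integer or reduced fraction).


By the scaled semicircle moment identity, m_{2k} = σ^{2k} · C_k with k = 12.
C_12 = (1/(k+1)) · C(2k, k) = (1/13) · C(24, 12) = (1/13) · 2704156 = 208012.
σ^{2k} = (σ²)^k = (15/6)^12 = 244140625/4096.

Therefore m_{24} = σ^{24} · C_12 = (244140625/4096) · 208012 = 12696044921875/1024.


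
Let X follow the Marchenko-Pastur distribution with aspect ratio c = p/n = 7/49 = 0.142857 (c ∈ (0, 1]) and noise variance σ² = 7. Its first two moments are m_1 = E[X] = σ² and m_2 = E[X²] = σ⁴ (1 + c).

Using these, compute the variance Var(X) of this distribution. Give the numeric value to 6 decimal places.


m_1 = E[X] = σ² = 7, so m_1² = 49.
m_2 = E[X²] = σ⁴ (1 + c) = 49 · (1 + 0.142857) = 49 · 1.142857 = 56.000000.
(Note m_2 − m_1² simplifies to c · σ⁴ = 0.142857 · 49.)

Var(X) = m_2 − m_1² = 56.000000 − 49 = 7.000000.


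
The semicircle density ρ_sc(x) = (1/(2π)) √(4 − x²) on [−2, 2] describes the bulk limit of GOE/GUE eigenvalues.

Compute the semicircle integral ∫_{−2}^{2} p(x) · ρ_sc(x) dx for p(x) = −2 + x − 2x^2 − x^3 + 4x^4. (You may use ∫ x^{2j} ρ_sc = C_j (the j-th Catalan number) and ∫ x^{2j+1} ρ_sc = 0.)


Write p(x) = Σ a_i x^i, split into monomials and integrate each against ρ_sc separately.
Using ∫ x^{2j} ρ_sc = C_j = (1/(j+1)) C(2j, j) (Catalan numbers) and ∫ x^{2j+1} ρ_sc = 0 (odd monomials vanish by symmetry):
  i = 0 (even): a_0 · C_{0} = -2 · 1 = -2
  i = 1 (odd): ∫ x^1 ρ_sc = 0 (vanishes)
  i = 2 (even): a_2 · C_{1} = -2 · 1 = -2
  i = 3 (odd): ∫ x^3 ρ_sc = 0 (vanishes)
  i = 4 (even): a_4 · C_{2} = 4 · 2 = 8

Summing the contributions: ∫_{−2}^{2} p(x) ρ_sc(x) dx = (-2) + (-2) + 8 = 4.


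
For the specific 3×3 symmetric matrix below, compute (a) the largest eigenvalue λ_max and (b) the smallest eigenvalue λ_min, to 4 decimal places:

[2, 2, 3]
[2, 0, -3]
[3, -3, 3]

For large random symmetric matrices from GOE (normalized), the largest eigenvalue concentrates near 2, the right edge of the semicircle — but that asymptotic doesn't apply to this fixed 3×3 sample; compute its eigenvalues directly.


Since M is real symmetric, all three eigenvalues are real; they are the roots of det(λI − M) = λ³ − (tr M) λ² + s λ − det M, where s is the sum of the principal 2×2 minors.
tr M = 2 + 0 + 3 = 5.
s = (2·0 − 2²) + (2·3 − 3²) + (0·3 − (-3)²) = -4 + (-3) + (-9) = -16.
det M (expand along row 1) = 2·(-9) − 2·15 + 3·(-6) = -66.
Characteristic polynomial: λ³ − 5λ² − 16λ + 66 = 0.
Substitute λ = y + (tr M)/3 = y + 1.666667 to remove the quadratic term: y³ + p·y + q = 0 with p = s − (tr M)²/3 = -24.333333 and q = −2(tr M)³/27 + (tr M)·s/3 − det M = 30.074074.
Three real roots ⇒ use the trigonometric (Viète) form: r = 2√(−p/3) = 5.696002, φ = arccos(3q/(p·r)) = arccos(-0.650941) = 2.279620 rad.
y_k = r·cos(φ/3 − 2πk/3) for k = 0, 1, 2 gives y = 4.129165, 1.333333, -5.462498.
λ_k = y_k + 1.666667 gives λ = 5.7958, 3.0000, -3.7958 (check: the sum is 5.0000 = tr M).

Hence λ_max = 5.7958 and λ_min = -3.7958.


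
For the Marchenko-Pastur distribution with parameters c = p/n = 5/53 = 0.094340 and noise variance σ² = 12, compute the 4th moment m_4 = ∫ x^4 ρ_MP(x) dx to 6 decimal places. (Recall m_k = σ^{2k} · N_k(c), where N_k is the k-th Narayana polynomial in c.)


E[X⁴] = σ⁸ (1 + 6c + 6c² + c³) (fourth MP moment). With σ² = 12 (so σ⁸ = 20736) and c = 5/53 = 0.094340: E[X⁴] = 20736 · (1 + 6·0.094340 + 6·(0.094340)² + (0.094340)³) = 20736 · 1.620277.

So E[X^4] = 33598.066807.


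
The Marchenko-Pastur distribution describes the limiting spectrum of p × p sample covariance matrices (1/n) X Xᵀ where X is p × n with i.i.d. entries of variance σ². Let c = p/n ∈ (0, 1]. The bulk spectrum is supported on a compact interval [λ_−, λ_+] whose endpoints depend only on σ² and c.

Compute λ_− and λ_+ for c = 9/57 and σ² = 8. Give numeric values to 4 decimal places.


c = 9/57 = 0.157895; √c = 0.397360.
λ_− = σ² (1 − √c)² = 8 · (1 − 0.397360)² = 8 · (0.602640)² = 2.905403.
λ_+ = σ² (1 + √c)² = 8 · (1 + 0.397360)² = 8 · (1.397360)² = 15.620913.

Rounded to 4 decimal places: λ_− ≈ 2.9054, λ_+ ≈ 15.6209.


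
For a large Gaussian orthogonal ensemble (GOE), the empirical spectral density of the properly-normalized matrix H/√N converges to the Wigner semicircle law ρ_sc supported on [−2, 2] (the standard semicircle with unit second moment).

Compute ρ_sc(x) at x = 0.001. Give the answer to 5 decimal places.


ρ_sc(x) = (1/(2π)) √(4 − x²). With x = 0.001:
  4 − x² = 4 − (0.001)² = 4 − 0.000001 = 3.999999.
  √(4 − x²) = 2.000000.
  1/(2π) = 0.159155.
  ρ_sc(0.001) = 0.159155 · 2.000000 = 0.318310.

Rounded to 5 decimal places: ρ_sc(0.001) ≈ 0.31831.


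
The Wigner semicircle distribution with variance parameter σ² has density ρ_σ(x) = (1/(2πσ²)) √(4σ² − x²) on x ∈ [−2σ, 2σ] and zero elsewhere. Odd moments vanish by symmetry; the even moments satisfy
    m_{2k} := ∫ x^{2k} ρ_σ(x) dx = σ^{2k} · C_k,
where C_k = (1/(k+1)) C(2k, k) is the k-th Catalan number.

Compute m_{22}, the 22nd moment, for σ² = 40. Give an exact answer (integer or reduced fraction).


By the scaled semicircle moment identity, m_{2k} = σ^{2k} · C_k with k = 11.
C_11 = (1/(k+1)) · C(2k, k) = (1/12) · C(22, 11) = (1/12) · 705432 = 58786.
σ^{2k} = (σ²)^k = (40)^11 = 419430400000000000.

Therefore m_{22} = σ^{22} · C_11 = 419430400000000000 · 58786 = 24656635494400000000000.


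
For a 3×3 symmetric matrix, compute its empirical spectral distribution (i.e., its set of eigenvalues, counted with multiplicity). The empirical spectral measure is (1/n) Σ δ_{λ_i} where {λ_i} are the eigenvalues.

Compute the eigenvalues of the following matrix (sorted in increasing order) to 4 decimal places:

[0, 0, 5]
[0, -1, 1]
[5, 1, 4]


Since M is real symmetric, all three eigenvalues are real; they are the roots of det(λI − M) = λ³ − (tr M) λ² + s λ − det M, where s is the sum of the principal 2×2 minors.
tr M = 0 + (-1) + 4 = 3.
s = (0·(-1) − 0²) + (0·4 − 5²) + ((-1)·4 − 1²) = 0 + (-25) + (-5) = -30.
det M (expand along row 1) = 0·(-5) − 0·(-5) + 5·5 = 25.
Characteristic polynomial: λ³ − 3λ² − 30λ − 25 = 0.
Substitute λ = y + (tr M)/3 = y + 1.000000 to remove the quadratic term: y³ + p·y + q = 0 with p = s − (tr M)²/3 = -33.000000 and q = −2(tr M)³/27 + (tr M)·s/3 − det M = -57.000000.
Three real roots ⇒ use the trigonometric (Viète) form: r = 2√(−p/3) = 6.633250, φ = arccos(3q/(p·r)) = arccos(0.781188) = 0.674229 rad.
y_k = r·cos(φ/3 − 2πk/3) for k = 0, 1, 2 gives y = 6.466433, -1.953007, -4.513426.
λ_k = y_k + 1.000000 gives λ = 7.4664, -0.9530, -3.5134 (check: the sum is 3.0000 = tr M).

Eigenvalues sorted in increasing order: [-3.5134, -0.9530, 7.4664].


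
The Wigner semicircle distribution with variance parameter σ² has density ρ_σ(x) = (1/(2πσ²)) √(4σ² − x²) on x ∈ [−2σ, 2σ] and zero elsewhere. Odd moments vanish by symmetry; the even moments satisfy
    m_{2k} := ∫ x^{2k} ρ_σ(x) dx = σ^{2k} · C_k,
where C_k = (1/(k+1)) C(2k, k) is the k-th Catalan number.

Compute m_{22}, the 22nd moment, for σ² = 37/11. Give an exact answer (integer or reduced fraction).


By the scaled semicircle moment identity, m_{2k} = σ^{2k} · C_k with k = 11.
C_11 = (1/(k+1)) · C(2k, k) = (1/12) · C(22, 11) = (1/12) · 705432 = 58786.
σ^{2k} = (σ²)^k = (37/11)^11 = 177917621779460413/285311670611.

Therefore m_{22} = σ^{22} · C_11 = (177917621779460413/285311670611) · 58786 = 10459065313927359838618/285311670611.


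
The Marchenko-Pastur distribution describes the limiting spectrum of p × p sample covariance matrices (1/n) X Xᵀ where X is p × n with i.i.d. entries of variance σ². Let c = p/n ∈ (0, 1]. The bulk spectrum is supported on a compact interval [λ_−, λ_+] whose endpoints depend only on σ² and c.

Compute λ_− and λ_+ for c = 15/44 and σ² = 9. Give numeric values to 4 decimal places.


c = 15/44 = 0.340909; √c = 0.583874.
λ_− = σ² (1 − √c)² = 9 · (1 − 0.583874)² = 9 · (0.416126)² = 1.558446.
λ_+ = σ² (1 + √c)² = 9 · (1 + 0.583874)² = 9 · (1.583874)² = 22.577918.

Rounded to 4 decimal places: λ_− ≈ 1.5584, λ_+ ≈ 22.5779.


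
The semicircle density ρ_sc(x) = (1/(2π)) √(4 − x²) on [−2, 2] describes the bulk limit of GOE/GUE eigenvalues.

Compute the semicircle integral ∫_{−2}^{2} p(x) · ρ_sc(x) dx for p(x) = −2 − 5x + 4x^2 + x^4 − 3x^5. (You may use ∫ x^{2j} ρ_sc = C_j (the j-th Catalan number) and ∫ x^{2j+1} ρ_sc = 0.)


Write p(x) = Σ a_i x^i, split into monomials and integrate each against ρ_sc separately.
Using ∫ x^{2j} ρ_sc = C_j = (1/(j+1)) C(2j, j) (Catalan numbers) and ∫ x^{2j+1} ρ_sc = 0 (odd monomials vanish by symmetry):
  i = 0 (even): a_0 · C_{0} = -2 · 1 = -2
  i = 1 (odd): ∫ x^1 ρ_sc = 0 (vanishes)
  i = 2 (even): a_2 · C_{1} = 4 · 1 = 4
  i = 4 (even): a_4 · C_{2} = 1 · 2 = 2
  i = 5 (odd): ∫ x^5 ρ_sc = 0 (vanishes)

Summing the contributions: ∫_{−2}^{2} p(x) ρ_sc(x) dx = (-2) + 4 + 2 = 4.


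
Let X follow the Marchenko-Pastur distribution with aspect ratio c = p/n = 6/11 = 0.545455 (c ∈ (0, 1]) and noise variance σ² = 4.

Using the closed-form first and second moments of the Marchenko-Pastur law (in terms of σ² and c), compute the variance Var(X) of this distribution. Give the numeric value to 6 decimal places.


Recall the MP moments m_1 = E[X] = σ² and m_2 = E[X²] = σ⁴ (1 + c).
m_1 = E[X] = σ² = 4, so m_1² = 16.
m_2 = E[X²] = σ⁴ (1 + c) = 16 · (1 + 0.545455) = 16 · 1.545455 = 24.727273.
(Note m_2 − m_1² simplifies to c · σ⁴ = 0.545455 · 16.)

Var(X) = m_2 − m_1² = 24.727273 − 16 = 8.727273.


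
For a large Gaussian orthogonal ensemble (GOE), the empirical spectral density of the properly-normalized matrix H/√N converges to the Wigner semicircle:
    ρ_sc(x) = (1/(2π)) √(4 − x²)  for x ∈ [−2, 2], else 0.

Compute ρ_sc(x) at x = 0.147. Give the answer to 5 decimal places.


ρ_sc(x) = (1/(2π)) √(4 − x²). With x = 0.147:
  4 − x² = 4 − (0.147)² = 4 − 0.021609 = 3.978391.
  √(4 − x²) = 1.994590.
  1/(2π) = 0.159155.
  ρ_sc(0.147) = 0.159155 · 1.994590 = 0.317449.

Rounded to 5 decimal places: ρ_sc(0.147) ≈ 0.31745.


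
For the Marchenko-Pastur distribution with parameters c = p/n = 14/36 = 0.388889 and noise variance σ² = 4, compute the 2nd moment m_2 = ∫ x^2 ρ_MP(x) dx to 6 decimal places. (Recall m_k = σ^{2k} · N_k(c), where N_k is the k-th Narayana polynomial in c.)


E[X²] = σ⁴ (1 + c) (second MP moment). With σ² = 4 (so σ⁴ = 16) and c = 14/36 = 0.388889: E[X²] = 16 · (1 + 0.388889) = 16 · 1.388889.

So E[X^2] = 22.222222.


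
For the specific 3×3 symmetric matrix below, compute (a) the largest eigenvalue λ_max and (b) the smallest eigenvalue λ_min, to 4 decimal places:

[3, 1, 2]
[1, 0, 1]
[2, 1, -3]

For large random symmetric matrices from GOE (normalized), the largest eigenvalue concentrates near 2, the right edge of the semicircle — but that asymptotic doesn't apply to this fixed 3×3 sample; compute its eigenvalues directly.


Since M is real symmetric, all three eigenvalues are real; they are the roots of det(λI − M) = λ³ − (tr M) λ² + s λ − det M, where s is the sum of the principal 2×2 minors.
tr M = 3 + 0 + (-3) = 0.
s = (3·0 − 1²) + (3·(-3) − 2²) + (0·(-3) − 1²) = -1 + (-13) + (-1) = -15.
det M (expand along row 1) = 3·(-1) − 1·(-5) + 2·1 = 4.
Characteristic polynomial: λ³ − 15λ − 4 = 0.
Substitute λ = y + (tr M)/3 = y + 0.000000 to remove the quadratic term: y³ + p·y + q = 0 with p = s − (tr M)²/3 = -15.000000 and q = −2(tr M)³/27 + (tr M)·s/3 − det M = -4.000000.
Three real roots ⇒ use the trigonometric (Viète) form: r = 2√(−p/3) = 4.472136, φ = arccos(3q/(p·r)) = arccos(0.178885) = 1.390943 rad.
y_k = r·cos(φ/3 − 2πk/3) for k = 0, 1, 2 gives y = 4.000000, -0.267949, -3.732051.
λ_k = y_k + 0.000000 gives λ = 4.0000, -0.2679, -3.7321 (check: the sum is 0.0000 = tr M).

Hence λ_max = 4.0000 and λ_min = -3.7321.


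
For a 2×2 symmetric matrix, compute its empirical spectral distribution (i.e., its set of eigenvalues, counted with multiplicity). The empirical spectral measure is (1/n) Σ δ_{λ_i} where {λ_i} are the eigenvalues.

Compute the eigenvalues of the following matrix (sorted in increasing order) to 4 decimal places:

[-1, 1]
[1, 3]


Since M is real symmetric, both eigenvalues are real; they are the roots of det(λI − M) = λ² − (tr M) λ + det M.
tr M = -1 + 3 = 2.
det M = (-1)·3 − 1² = -3 − 1 = -4.
Characteristic polynomial: λ² − 2λ − 4 = 0.
Discriminant Δ = (tr M)² − 4·det M = 4 − (-16) = 20; √Δ = 4.472136.
λ = (tr M ± √Δ)/2 = (2 ± 4.472136)/2, giving (tr M − √Δ)/2 = -1.2361 and (tr M + √Δ)/2 = 3.2361.

Eigenvalues sorted in increasing order: [-1.2361, 3.2361].


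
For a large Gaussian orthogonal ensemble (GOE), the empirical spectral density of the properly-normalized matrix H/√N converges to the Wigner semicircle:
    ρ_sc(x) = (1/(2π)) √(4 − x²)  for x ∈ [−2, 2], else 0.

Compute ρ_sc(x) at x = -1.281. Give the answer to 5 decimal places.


ρ_sc(x) = (1/(2π)) √(4 − x²). With x = -1.281:
  4 − x² = 4 − (-1.281)² = 4 − 1.640961 = 2.359039.
  √(4 − x²) = 1.535916.
  1/(2π) = 0.159155.
  ρ_sc(-1.281) = 0.159155 · 1.535916 = 0.244449.

Rounded to 5 decimal places: ρ_sc(-1.281) ≈ 0.24445.


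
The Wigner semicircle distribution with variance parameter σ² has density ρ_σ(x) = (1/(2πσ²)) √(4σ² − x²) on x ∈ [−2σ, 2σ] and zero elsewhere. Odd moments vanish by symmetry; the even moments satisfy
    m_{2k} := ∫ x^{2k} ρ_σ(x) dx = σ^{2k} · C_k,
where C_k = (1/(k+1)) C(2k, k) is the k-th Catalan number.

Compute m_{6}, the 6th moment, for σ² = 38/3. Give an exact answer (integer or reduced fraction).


By the scaled semicircle moment identity, m_{2k} = σ^{2k} · C_k with k = 3.
C_3 = (1/(k+1)) · C(2k, k) = (1/4) · C(6, 3) = (1/4) · 20 = 5.
σ^{2k} = (σ²)^k = (38/3)^3 = 54872/27.

Therefore m_{6} = σ^{6} · C_3 = (54872/27) · 5 = 274360/27.


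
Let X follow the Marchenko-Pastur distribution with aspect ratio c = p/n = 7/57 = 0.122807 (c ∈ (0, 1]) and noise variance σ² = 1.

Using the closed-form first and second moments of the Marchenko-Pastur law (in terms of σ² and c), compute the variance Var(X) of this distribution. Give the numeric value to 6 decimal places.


Recall the MP moments m_1 = E[X] = σ² and m_2 = E[X²] = σ⁴ (1 + c).
m_1 = E[X] = σ² = 1, so m_1² = 1.
m_2 = E[X²] = σ⁴ (1 + c) = 1 · (1 + 0.122807) = 1 · 1.122807 = 1.122807.
(Note m_2 − m_1² simplifies to c · σ⁴ = 0.122807 · 1.)

Var(X) = m_2 − m_1² = 1.122807 − 1 = 0.122807.


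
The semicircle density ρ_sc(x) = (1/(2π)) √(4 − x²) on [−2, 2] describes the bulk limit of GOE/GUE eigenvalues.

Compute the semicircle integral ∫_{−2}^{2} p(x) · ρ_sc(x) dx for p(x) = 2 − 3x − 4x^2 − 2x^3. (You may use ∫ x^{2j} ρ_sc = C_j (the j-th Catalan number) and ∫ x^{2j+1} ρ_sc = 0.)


Write p(x) = Σ a_i x^i, split into monomials and integrate each against ρ_sc separately.
Using ∫ x^{2j} ρ_sc = C_j = (1/(j+1)) C(2j, j) (Catalan numbers) and ∫ x^{2j+1} ρ_sc = 0 (odd monomials vanish by symmetry):
  i = 0 (even): a_0 · C_{0} = 2 · 1 = 2
  i = 1 (odd): ∫ x^1 ρ_sc = 0 (vanishes)
  i = 2 (even): a_2 · C_{1} = -4 · 1 = -4
  i = 3 (odd): ∫ x^3 ρ_sc = 0 (vanishes)

Summing the contributions: ∫_{−2}^{2} p(x) ρ_sc(x) dx = 2 + (-4) = -2.


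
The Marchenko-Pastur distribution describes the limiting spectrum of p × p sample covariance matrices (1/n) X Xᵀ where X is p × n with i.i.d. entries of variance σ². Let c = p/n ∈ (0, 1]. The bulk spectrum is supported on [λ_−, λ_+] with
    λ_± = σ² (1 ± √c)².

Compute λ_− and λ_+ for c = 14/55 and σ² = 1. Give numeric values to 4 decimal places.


c = 14/55 = 0.254545; √c = 0.504525.
λ_− = σ² (1 − √c)² = 1 · (1 − 0.504525)² = 1 · (0.495475)² = 0.245495.
λ_+ = σ² (1 + √c)² = 1 · (1 + 0.504525)² = 1 · (1.504525)² = 2.263595.

Rounded to 4 decimal places: λ_− ≈ 0.2455, λ_+ ≈ 2.2636.


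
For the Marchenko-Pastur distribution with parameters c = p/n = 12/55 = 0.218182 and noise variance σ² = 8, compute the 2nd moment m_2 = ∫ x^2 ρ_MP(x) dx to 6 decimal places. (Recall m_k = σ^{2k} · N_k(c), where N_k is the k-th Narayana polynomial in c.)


E[X²] = σ⁴ (1 + c) (second MP moment). With σ² = 8 (so σ⁴ = 64) and c = 12/55 = 0.218182: E[X²] = 64 · (1 + 0.218182) = 64 · 1.218182.

So E[X^2] = 77.963636.


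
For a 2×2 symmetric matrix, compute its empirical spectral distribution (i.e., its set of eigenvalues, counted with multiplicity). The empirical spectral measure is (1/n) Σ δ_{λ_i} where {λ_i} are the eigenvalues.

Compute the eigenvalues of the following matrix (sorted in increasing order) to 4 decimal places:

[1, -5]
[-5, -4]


Since M is real symmetric, both eigenvalues are real; they are the roots of det(λI − M) = λ² − (tr M) λ + det M.
tr M = 1 + (-4) = -3.
det M = 1·(-4) − (-5)² = -4 − 25 = -29.
Characteristic polynomial: λ² + 3λ − 29 = 0.
Discriminant Δ = (tr M)² − 4·det M = 9 − (-116) = 125; √Δ = 11.180340.
λ = (tr M ± √Δ)/2 = (-3 ± 11.180340)/2, giving (tr M − √Δ)/2 = -7.0902 and (tr M + √Δ)/2 = 4.0902.

Eigenvalues sorted in increasing order: [-7.0902, 4.0902].


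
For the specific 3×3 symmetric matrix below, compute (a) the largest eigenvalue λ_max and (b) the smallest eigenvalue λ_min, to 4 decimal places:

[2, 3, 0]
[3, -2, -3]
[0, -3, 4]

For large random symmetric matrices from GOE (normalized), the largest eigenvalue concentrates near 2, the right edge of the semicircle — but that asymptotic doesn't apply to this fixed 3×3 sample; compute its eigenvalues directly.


Since M is real symmetric, all three eigenvalues are real; they are the roots of det(λI − M) = λ³ − (tr M) λ² + s λ − det M, where s is the sum of the principal 2×2 minors.
tr M = 2 + (-2) + 4 = 4.
s = (2·(-2) − 3²) + (2·4 − 0²) + ((-2)·4 − (-3)²) = -13 + 8 + (-17) = -22.
det M (expand along row 1) = 2·(-17) − 3·12 + 0·(-9) = -70.
Characteristic polynomial: λ³ − 4λ² − 22λ + 70 = 0.
Substitute λ = y + (tr M)/3 = y + 1.333333 to remove the quadratic term: y³ + p·y + q = 0 with p = s − (tr M)²/3 = -27.333333 and q = −2(tr M)³/27 + (tr M)·s/3 − det M = 35.925926.
Three real roots ⇒ use the trigonometric (Viète) form: r = 2√(−p/3) = 6.036923, φ = arccos(3q/(p·r)) = arccos(-0.653162) = 2.282549 rad.
y_k = r·cos(φ/3 − 2πk/3) for k = 0, 1, 2 gives y = 4.372244, 1.418867, -5.791111.
λ_k = y_k + 1.333333 gives λ = 5.7056, 2.7522, -4.4578 (check: the sum is 4.0000 = tr M).

Hence λ_max = 5.7056 and λ_min = -4.4578.


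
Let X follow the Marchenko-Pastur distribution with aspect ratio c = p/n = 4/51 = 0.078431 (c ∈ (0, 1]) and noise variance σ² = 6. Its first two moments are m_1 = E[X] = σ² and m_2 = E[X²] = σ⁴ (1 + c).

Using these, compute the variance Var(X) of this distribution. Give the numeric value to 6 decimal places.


m_1 = E[X] = σ² = 6, so m_1² = 36.
m_2 = E[X²] = σ⁴ (1 + c) = 36 · (1 + 0.078431) = 36 · 1.078431 = 38.823529.
(Note m_2 − m_1² simplifies to c · σ⁴ = 0.078431 · 36.)

Var(X) = m_2 − m_1² = 38.823529 − 36 = 2.823529.


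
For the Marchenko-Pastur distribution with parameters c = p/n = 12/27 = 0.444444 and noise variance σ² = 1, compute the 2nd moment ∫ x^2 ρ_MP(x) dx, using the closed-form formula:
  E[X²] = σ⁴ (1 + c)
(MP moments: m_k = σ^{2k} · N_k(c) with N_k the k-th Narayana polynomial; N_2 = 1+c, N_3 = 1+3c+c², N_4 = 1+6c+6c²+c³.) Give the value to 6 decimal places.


E[X²] = σ⁴ (1 + c) (second MP moment). With σ² = 1 (so σ⁴ = 1) and c = 12/27 = 0.444444: E[X²] = 1 · (1 + 0.444444) = 1 · 1.444444.

So E[X^2] = 1.444444.


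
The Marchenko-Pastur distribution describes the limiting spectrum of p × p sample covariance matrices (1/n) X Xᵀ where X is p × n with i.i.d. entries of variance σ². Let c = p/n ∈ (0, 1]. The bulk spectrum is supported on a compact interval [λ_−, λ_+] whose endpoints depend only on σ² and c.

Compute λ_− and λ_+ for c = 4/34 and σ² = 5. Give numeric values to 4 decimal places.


c = 4/34 = 0.117647; √c = 0.342997.
λ_− = σ² (1 − √c)² = 5 · (1 − 0.342997)² = 5 · (0.657003)² = 2.158264.
λ_+ = σ² (1 + √c)² = 5 · (1 + 0.342997)² = 5 · (1.342997)² = 9.018207.

Rounded to 4 decimal places: λ_− ≈ 2.1583, λ_+ ≈ 9.0182.


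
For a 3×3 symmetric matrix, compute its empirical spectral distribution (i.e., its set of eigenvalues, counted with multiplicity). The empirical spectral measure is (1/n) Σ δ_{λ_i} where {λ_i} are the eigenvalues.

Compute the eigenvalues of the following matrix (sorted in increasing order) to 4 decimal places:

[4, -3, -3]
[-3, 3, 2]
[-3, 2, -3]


Since M is real symmetric, all three eigenvalues are real; they are the roots of det(λI − M) = λ³ − (tr M) λ² + s λ − det M, where s is the sum of the principal 2×2 minors.
tr M = 4 + 3 + (-3) = 4.
s = (4·3 − (-3)²) + (4·(-3) − (-3)²) + (3·(-3) − 2²) = 3 + (-21) + (-13) = -31.
det M (expand along row 1) = 4·(-13) − (-3)·15 + (-3)·3 = -16.
Characteristic polynomial: λ³ − 4λ² − 31λ + 16 = 0.
Substitute λ = y + (tr M)/3 = y + 1.333333 to remove the quadratic term: y³ + p·y + q = 0 with p = s − (tr M)²/3 = -36.333333 and q = −2(tr M)³/27 + (tr M)·s/3 − det M = -30.074074.
Three real roots ⇒ use the trigonometric (Viète) form: r = 2√(−p/3) = 6.960204, φ = arccos(3q/(p·r)) = arccos(0.356768) = 1.205990 rad.
y_k = r·cos(φ/3 − 2πk/3) for k = 0, 1, 2 gives y = 6.405348, -0.844291, -5.561057.
λ_k = y_k + 1.333333 gives λ = 7.7387, 0.4890, -4.2277 (check: the sum is 4.0000 = tr M).

Eigenvalues sorted in increasing order: [-4.2277, 0.4890, 7.7387].
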